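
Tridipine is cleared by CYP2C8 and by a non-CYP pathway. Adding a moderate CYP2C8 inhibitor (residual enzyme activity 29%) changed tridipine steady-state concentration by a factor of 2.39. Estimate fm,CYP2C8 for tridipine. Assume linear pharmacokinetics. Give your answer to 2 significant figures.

CL'/CL = 1 / 2.39 = 0.4184
0.29·fm + (1 − fm) = 0.4184
fm = (0.4184 − 1) / (0.29 − 1) = 0.82

0.82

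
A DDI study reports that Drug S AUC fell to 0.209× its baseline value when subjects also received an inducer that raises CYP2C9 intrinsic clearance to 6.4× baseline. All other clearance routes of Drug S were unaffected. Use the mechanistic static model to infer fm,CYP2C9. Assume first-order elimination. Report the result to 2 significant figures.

0.70

Call the CYP2C9 fraction fm. After the interaction, CL_new/CL_old = fm × 6.4 + (1 − fm).
AUC ratio = 1 / (new CL fraction), so new CL fraction = 1 / 0.209 = 4.785.
fm × 6.4 + 1 − fm = 4.785  ⇒  fm × (6.4 − 1) = 3.785  ⇒  fm = 0.70.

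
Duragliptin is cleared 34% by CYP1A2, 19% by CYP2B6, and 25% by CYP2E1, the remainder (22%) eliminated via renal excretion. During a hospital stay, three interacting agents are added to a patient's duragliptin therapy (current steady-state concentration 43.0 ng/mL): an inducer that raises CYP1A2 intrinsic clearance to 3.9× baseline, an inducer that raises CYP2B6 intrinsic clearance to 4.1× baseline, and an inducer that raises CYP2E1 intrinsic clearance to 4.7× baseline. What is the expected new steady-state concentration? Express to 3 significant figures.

12.3 ng/mL

CYP1A2: 0.34 × 3.9 = 1.326
CYP2B6: 0.19 × 4.1 = 0.779
CYP2E1: 0.25 × 4.7 = 1.175
Other: 0.22 (unchanged)
New clearance relative to baseline: 1.326 + 0.779 + 1.175 + 0.22 = 3.5.
New steady-state concentration = 43.0 / 3.5 = 12.3 ng/mL (concentration scales inversely with clearance).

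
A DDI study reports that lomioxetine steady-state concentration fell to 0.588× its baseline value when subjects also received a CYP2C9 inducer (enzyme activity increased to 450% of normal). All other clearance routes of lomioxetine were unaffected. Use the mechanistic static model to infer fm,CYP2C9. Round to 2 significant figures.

0.20

CL'/CL = 1 / 0.588 = 1.701
4.5·fm + (1 − fm) = 1.701
fm = (1.701 − 1) / (4.5 − 1) = 0.20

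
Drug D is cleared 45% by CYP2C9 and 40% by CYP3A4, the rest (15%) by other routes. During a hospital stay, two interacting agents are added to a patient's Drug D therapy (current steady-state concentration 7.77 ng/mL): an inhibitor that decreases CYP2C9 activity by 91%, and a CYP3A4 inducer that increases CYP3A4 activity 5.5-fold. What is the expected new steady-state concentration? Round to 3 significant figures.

The CYP2C9 pathway (45% of clearance) is reduced to 0.09× activity: 0.45 × 0.09 = 0.0405.
The CYP3A4 pathway (40% of clearance) rises to 5.5× activity: 0.4 × 5.5 = 2.2.
Non-CYP routes (15%) are unchanged.
CL_new/CL_old = 0.0405 + 2.2 + 0.15 = 2.3905.
New steady-state concentration = 7.77 / 2.3905 = 3.25 ng/mL (concentration scales inversely with clearance).

3.25 ng/mL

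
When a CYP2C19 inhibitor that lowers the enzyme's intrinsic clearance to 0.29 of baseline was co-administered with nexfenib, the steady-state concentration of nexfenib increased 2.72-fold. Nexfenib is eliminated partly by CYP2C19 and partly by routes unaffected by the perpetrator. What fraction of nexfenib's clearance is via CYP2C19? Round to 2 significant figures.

0.89

CL'/CL = 1 / 2.72 = 0.3676
0.29·fm + (1 − fm) = 0.3676
fm = (0.3676 − 1) / (0.29 − 1) = 0.89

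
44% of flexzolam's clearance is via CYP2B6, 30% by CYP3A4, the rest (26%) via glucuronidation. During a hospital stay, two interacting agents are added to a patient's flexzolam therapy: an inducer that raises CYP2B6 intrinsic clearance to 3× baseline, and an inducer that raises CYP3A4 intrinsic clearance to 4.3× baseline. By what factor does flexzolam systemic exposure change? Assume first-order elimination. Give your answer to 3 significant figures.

The CYP2B6 pathway (44% of clearance) is boosted to 3× activity: 0.44 × 3 = 1.32.
The CYP3A4 pathway (30% of clearance) is boosted to 4.3× activity: 0.3 × 4.3 = 1.29.
The remaining 26% of clearance is unaffected.
New clearance relative to baseline: 1.32 + 1.29 + 0.26 = 2.87.
Systemic exposure ∝ 1/CL: fold-change = 1 / 2.87 = 0.348.

0.348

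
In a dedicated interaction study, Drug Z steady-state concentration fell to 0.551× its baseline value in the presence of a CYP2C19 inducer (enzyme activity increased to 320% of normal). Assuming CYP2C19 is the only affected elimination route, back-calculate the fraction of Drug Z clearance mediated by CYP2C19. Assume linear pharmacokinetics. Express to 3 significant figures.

Write x for the fraction cleared via CYP2C19. The observed steady-state concentration change means clearance rose to 1/0.551 = 1.815 of baseline.
Only the CYP2C19 route changed, so 1.815 = x·3.2 + (1 − x), giving x = 0.370.

0.370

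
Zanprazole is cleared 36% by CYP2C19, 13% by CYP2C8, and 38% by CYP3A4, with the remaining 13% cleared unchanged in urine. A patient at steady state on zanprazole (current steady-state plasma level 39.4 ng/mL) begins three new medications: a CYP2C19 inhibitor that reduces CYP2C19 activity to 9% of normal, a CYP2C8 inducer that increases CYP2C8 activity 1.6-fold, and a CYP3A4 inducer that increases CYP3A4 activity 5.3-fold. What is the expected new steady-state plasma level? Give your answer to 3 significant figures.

16.5 ng/mL

CYP2C19: 0.36 × 0.09 = 0.0324
CYP2C8: 0.13 × 1.6 = 0.208
CYP3A4: 0.38 × 5.3 = 2.014
Other: 0.13 (unchanged)
Relative clearance = 0.0324 + 0.208 + 2.014 + 0.13 = 2.3844.
Steady-state plasma level ∝ 1/CL: new value = 39.4 / 2.3844 = 16.5 ng/mL.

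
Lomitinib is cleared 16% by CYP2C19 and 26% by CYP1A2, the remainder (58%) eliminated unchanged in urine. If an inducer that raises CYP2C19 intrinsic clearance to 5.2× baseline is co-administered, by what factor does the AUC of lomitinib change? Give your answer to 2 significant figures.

The CYP2C19 pathway (16% of clearance) increases to 5.2× activity: 0.16 × 5.2 = 0.832.
CYP1A2 (26%) and the residual 58% are unaffected.
CL_new/CL_old = 0.832 + 0.26 + 0.58 = 1.672.
AUC is inversely proportional to clearance, so the fold-change is 1 / 1.672 = 0.60.

0.60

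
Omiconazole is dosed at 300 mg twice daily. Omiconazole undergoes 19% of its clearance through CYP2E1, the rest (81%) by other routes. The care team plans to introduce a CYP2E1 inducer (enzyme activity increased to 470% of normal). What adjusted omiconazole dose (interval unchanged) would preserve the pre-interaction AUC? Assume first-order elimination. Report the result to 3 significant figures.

511 mg

The CYP2E1 pathway (19% of clearance) is boosted to 4.7× activity: 0.19 × 4.7 = 0.893.
The remaining 81% of clearance is unaffected.
Relative clearance = 0.893 + 0.81 = 1.703.
To maintain the same steady-state level, dose must scale with clearance: new dose = 300 × 1.703 = 511 mg.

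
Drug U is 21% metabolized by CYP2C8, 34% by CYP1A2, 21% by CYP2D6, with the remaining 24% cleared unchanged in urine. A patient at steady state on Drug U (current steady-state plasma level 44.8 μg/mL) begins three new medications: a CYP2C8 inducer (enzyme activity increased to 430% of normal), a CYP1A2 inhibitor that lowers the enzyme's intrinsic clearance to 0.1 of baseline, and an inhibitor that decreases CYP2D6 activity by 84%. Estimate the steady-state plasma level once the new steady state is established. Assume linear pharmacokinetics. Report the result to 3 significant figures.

The CYP2C8 pathway (21% of clearance) increases to 4.3× activity: 0.21 × 4.3 = 0.903.
The CYP1A2 pathway (34% of clearance) is reduced to 0.1× activity: 0.34 × 0.1 = 0.034.
The CYP2D6 pathway (21% of clearance) falls to 0.16× activity: 0.21 × 0.16 = 0.0336.
The remaining 24% of clearance is unaffected.
Relative clearance = 0.903 + 0.034 + 0.0336 + 0.24 = 1.2106.
Steady-state plasma level ∝ 1/CL: new value = 44.8 / 1.2106 = 37.0 μg/mL.

37.0 μg/mL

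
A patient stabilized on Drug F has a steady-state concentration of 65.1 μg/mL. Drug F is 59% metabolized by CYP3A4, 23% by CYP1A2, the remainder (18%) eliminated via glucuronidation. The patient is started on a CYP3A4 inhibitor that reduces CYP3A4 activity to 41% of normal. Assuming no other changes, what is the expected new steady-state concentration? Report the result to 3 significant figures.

CYP3A4: 0.59 × 0.41 = 0.2419
CYP1A2: 0.23 (unchanged)
Other: 0.18 (unchanged)
CL_new/CL_old = 0.2419 + 0.23 + 0.18 = 0.6519.
With dosing unchanged, steady-state concentration scales as 1/CL: 65.1 / 0.6519 = 99.9 μg/mL.

99.9 μg/mL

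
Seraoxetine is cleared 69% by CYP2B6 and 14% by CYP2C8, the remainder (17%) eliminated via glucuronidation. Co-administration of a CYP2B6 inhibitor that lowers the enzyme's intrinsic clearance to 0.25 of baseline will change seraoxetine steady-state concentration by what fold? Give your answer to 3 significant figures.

2.07

CYP2B6: 0.69 × 0.25 = 0.1725
CYP2C8: 0.14 (unchanged)
Other: 0.17 (unchanged)
Relative clearance = 0.1725 + 0.14 + 0.17 = 0.4825.
Steady-state concentration ratio = CL_old/CL_new = 1 / 0.4825 = 2.07.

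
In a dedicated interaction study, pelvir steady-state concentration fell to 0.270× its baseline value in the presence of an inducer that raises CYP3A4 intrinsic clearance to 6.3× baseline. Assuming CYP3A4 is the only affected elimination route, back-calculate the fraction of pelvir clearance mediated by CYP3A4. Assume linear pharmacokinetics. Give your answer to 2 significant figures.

0.51

Let fm be the CYP3A4 fraction. New clearance relative to baseline = fm × 6.3 + (1 − fm).
Steady-state concentration ratio = 1 / (new CL fraction), so new CL fraction = 1 / 0.270 = 3.704.
fm × 6.3 + 1 − fm = 3.704  ⇒  fm × (6.3 − 1) = 2.704  ⇒  fm = 0.51.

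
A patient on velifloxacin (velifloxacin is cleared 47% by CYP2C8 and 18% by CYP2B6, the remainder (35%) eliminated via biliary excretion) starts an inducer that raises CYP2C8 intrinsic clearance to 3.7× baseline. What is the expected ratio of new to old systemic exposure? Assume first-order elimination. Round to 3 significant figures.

0.441

The CYP2C8 pathway (47% of clearance) is boosted to 3.7× activity: 0.47 × 3.7 = 1.739.
CYP2B6 (18%) and the residual 35% are unaffected.
Relative clearance = 1.739 + 0.18 + 0.35 = 2.269.
Since systemic exposure ∝ 1/CL, the ratio is 1 / 2.269 = 0.441.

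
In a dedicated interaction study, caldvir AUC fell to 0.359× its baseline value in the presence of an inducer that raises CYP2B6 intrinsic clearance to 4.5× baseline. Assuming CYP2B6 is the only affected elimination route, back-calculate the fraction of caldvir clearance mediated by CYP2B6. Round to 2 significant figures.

Let x = fm,CYP2B6. Because AUC ∝ 1/CL, relative clearance rose to 1/0.359 = 2.786.
Only the CYP2B6 route changed, so 2.786 = x·4.5 + (1 − x), giving x = 0.51.

0.51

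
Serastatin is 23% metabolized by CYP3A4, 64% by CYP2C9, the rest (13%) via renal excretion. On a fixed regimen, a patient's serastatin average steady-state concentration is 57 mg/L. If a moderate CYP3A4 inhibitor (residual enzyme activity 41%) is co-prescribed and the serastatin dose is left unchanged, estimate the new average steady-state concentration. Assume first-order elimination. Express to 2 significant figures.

The CYP3A4 pathway (23% of clearance) drops to 0.41× activity: 0.23 × 0.41 = 0.0943.
CYP2C9 (64%) and the residual 13% are unaffected.
New clearance relative to baseline: 0.0943 + 0.64 + 0.13 = 0.8643.
Average steady-state concentration ∝ 1/CL, so new value = 57 / 0.8643 = 66 mg/L.

66 mg/L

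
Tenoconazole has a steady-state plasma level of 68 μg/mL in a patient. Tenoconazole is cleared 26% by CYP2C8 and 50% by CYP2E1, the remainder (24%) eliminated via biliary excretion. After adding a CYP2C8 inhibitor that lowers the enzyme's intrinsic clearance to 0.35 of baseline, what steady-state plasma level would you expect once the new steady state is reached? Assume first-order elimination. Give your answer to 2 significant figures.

The CYP2C8 pathway (26% of clearance) drops to 0.35× activity: 0.26 × 0.35 = 0.091.
CYP2E1 (50%) and the residual 24% are unaffected.
CL_new/CL_old = 0.091 + 0.5 + 0.24 = 0.831.
New steady-state plasma level = baseline ÷ relative clearance = 68 / 0.831 = 82 μg/mL.

82 μg/mL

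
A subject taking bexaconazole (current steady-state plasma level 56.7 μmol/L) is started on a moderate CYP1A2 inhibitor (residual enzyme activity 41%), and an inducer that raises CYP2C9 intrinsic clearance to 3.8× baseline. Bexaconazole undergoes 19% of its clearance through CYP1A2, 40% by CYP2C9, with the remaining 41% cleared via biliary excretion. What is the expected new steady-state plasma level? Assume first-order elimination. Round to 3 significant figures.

28.2 μmol/L

The CYP1A2 pathway (19% of clearance) is reduced to 0.41× activity: 0.19 × 0.41 = 0.0779.
The CYP2C9 pathway (40% of clearance) increases to 3.8× activity: 0.4 × 3.8 = 1.52.
Non-CYP routes (41%) are unchanged.
Relative clearance = 0.0779 + 1.52 + 0.41 = 2.0079.
New steady-state plasma level = 56.7 / 2.0079 = 28.2 μmol/L (concentration scales inversely with clearance).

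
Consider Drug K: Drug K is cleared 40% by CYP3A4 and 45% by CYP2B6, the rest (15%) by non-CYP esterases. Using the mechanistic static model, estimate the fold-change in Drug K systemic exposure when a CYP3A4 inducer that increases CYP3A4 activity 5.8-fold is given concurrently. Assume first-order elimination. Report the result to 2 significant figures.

The CYP3A4 pathway (40% of clearance) increases to 5.8× activity: 0.4 × 5.8 = 2.32.
CYP2B6 (45%) and the residual 15% are unaffected.
Relative clearance = 2.32 + 0.45 + 0.15 = 2.92.
Systemic exposure ratio = CL_old/CL_new = 1 / 2.92 = 0.34.

0.34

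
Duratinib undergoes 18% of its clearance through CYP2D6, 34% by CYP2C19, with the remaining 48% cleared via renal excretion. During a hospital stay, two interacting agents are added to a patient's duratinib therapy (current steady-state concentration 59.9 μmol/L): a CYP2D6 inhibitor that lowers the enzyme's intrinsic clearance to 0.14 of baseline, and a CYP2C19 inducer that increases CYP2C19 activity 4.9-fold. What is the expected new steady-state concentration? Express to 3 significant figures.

27.6 μmol/L

CYP2D6: 0.18 × 0.14 = 0.0252
CYP2C19: 0.34 × 4.9 = 1.666
Other: 0.48 (unchanged)
Relative clearance = 0.0252 + 1.666 + 0.48 = 2.1712.
Dividing the baseline by the relative clearance: 59.9 / 2.1712 = 27.6 μmol/L.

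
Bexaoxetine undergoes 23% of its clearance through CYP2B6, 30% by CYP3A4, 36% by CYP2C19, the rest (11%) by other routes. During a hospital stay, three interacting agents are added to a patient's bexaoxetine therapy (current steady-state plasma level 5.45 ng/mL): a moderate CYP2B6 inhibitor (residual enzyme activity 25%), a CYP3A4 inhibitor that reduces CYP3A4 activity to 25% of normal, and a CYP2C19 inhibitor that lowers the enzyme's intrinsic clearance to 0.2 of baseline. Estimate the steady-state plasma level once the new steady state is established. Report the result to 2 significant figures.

17 ng/mL

CYP2B6: 0.23 × 0.25 = 0.0575
CYP3A4: 0.3 × 0.25 = 0.075
CYP2C19: 0.36 × 0.2 = 0.072
Other: 0.11 (unchanged)
CL_new/CL_old = 0.0575 + 0.075 + 0.072 + 0.11 = 0.3145.
Dividing the baseline by the relative clearance: 5.45 / 0.3145 = 17 ng/mL.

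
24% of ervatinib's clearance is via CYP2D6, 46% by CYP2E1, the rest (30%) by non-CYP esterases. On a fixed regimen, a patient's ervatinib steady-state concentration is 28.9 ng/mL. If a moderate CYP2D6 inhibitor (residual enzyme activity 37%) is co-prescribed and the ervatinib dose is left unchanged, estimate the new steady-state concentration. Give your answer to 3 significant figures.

34.0 ng/mL

The CYP2D6 pathway (24% of clearance) falls to 0.37× activity: 0.24 × 0.37 = 0.0888.
CYP2E1 (46%) and the residual 30% are unaffected.
Relative clearance = 0.0888 + 0.46 + 0.3 = 0.8488.
With dosing unchanged, steady-state concentration scales as 1/CL: 28.9 / 0.8488 = 34.0 ng/mL.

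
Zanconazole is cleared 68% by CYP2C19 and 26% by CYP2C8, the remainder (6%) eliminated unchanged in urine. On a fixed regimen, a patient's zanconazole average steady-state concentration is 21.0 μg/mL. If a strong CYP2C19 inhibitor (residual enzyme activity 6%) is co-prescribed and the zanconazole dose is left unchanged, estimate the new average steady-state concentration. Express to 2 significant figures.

58 μg/mL

The CYP2C19 pathway (68% of clearance) is reduced to 0.06× activity: 0.68 × 0.06 = 0.0408.
CYP2C8 (26%) and the residual 6% are unaffected.
Relative clearance = 0.0408 + 0.26 + 0.06 = 0.3608.
Average steady-state concentration ∝ 1/CL, so new value = 21.0 / 0.3608 = 58 μg/mL.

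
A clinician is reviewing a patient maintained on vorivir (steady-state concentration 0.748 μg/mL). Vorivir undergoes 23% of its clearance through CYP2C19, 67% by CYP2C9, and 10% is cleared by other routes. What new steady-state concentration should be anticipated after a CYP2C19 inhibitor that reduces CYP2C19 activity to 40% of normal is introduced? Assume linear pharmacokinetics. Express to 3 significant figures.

CYP2C19: 0.23 × 0.4 = 0.092
CYP2C9: 0.67 (unchanged)
Other: 0.1 (unchanged)
CL_new/CL_old = 0.092 + 0.67 + 0.1 = 0.862.
Steady-state concentration ∝ 1/CL, so new value = 0.748 / 0.862 = 0.868 μg/mL.

0.868 μg/mL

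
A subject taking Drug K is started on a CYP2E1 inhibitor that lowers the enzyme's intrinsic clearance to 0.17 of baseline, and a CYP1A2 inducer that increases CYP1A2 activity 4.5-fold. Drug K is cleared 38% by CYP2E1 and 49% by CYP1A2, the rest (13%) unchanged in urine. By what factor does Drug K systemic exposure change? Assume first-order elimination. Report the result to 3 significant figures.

The CYP2E1 pathway (38% of clearance) falls to 0.17× activity: 0.38 × 0.17 = 0.0646.
The CYP1A2 pathway (49% of clearance) is boosted to 4.5× activity: 0.49 × 4.5 = 2.205.
Non-CYP routes (13%) are unchanged.
New clearance relative to baseline: 0.0646 + 2.205 + 0.13 = 2.3996.
Net systemic exposure ratio = 1 / 2.3996 = 0.417.

0.417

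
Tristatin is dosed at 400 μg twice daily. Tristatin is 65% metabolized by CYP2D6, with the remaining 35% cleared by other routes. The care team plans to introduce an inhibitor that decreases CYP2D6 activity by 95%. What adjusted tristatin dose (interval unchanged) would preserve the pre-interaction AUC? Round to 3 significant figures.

153 μg

The CYP2D6 pathway (65% of clearance) drops to 0.05× activity: 0.65 × 0.05 = 0.0325.
Non-CYP routes (35%) are unchanged.
CL_new/CL_old = 0.0325 + 0.35 = 0.3825.
To maintain the same steady-state level, dose must scale with clearance: new dose = 400 × 0.3825 = 153 μg.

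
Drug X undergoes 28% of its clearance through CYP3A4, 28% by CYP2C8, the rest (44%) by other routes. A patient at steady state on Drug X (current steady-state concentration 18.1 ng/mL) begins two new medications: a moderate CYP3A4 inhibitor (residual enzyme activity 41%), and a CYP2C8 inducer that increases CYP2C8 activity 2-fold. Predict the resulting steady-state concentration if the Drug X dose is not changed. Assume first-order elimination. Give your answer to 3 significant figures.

The CYP3A4 pathway (28% of clearance) falls to 0.41× activity: 0.28 × 0.41 = 0.1148.
The CYP2C8 pathway (28% of clearance) rises to 2× activity: 0.28 × 2 = 0.56.
Non-CYP routes (44%) are unchanged.
CL_new/CL_old = 0.1148 + 0.56 + 0.44 = 1.1148.
Steady-state concentration ∝ 1/CL: new value = 18.1 / 1.1148 = 16.2 ng/mL.

16.2 ng/mL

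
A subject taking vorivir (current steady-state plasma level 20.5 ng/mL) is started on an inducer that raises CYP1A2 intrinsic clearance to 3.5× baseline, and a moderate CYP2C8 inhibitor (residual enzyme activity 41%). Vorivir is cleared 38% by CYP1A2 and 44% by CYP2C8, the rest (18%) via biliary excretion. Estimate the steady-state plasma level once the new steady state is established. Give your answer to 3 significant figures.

12.1 ng/mL

The CYP1A2 pathway (38% of clearance) is boosted to 3.5× activity: 0.38 × 3.5 = 1.33.
The CYP2C8 pathway (44% of clearance) falls to 0.41× activity: 0.44 × 0.41 = 0.1804.
The remaining 18% of clearance is unaffected.
Relative clearance = 1.33 + 0.1804 + 0.18 = 1.6904.
Dividing the baseline by the relative clearance: 20.5 / 1.6904 = 12.1 ng/mL.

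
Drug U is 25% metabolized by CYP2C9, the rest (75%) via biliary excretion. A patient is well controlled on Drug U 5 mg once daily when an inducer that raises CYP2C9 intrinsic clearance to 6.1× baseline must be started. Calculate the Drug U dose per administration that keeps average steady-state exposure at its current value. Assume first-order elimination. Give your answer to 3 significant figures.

11.4 mg

The CYP2C9 pathway (25% of clearance) rises to 6.1× activity: 0.25 × 6.1 = 1.525.
The remaining 75% of clearance is unaffected.
CL_new/CL_old = 1.525 + 0.75 = 2.275.
Exposure is unchanged when dose changes in proportion to clearance. New dose = 5 mg × 2.275 = 11.4 mg.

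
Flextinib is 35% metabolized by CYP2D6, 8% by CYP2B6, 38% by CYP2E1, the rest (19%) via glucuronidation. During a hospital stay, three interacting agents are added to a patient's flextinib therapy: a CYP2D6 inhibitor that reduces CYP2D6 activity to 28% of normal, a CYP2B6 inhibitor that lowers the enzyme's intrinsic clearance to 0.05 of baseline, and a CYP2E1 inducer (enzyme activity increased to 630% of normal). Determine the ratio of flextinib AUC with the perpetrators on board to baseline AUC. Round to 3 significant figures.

0.372

The CYP2D6 pathway (35% of clearance) is reduced to 0.28× activity: 0.35 × 0.28 = 0.098.
The CYP2B6 pathway (8% of clearance) is reduced to 0.05× activity: 0.08 × 0.05 = 0.004.
The CYP2E1 pathway (38% of clearance) increases to 6.3× activity: 0.38 × 6.3 = 2.394.
Non-CYP routes (19%) are unchanged.
New clearance relative to baseline: 0.098 + 0.004 + 2.394 + 0.19 = 2.686.
AUC ∝ 1/CL: fold-change = 1 / 2.686 = 0.372.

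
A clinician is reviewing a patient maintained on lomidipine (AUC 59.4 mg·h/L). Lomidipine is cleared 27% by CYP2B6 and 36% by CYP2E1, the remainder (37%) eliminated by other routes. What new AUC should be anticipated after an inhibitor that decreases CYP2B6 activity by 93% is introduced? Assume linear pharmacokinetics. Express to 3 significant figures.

The CYP2B6 pathway (27% of clearance) drops to 0.07× activity: 0.27 × 0.07 = 0.0189.
CYP2E1 (36%) and the residual 37% are unaffected.
Relative clearance = 0.0189 + 0.36 + 0.37 = 0.7489.
New AUC = baseline ÷ relative clearance = 59.4 / 0.7489 = 79.3 mg·h/L.

79.3 mg·h/L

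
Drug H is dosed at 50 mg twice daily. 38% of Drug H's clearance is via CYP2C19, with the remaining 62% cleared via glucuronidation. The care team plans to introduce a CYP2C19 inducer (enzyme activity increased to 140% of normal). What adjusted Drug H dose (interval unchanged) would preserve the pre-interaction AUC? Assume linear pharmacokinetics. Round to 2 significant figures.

58 mg

The CYP2C19 pathway (38% of clearance) rises to 1.4× activity: 0.38 × 1.4 = 0.532.
The remaining 62% of clearance is unaffected.
New clearance relative to baseline: 0.532 + 0.62 = 1.152.
Exposure is unchanged when dose changes in proportion to clearance. New dose = 50 mg × 1.152 = 58 mg.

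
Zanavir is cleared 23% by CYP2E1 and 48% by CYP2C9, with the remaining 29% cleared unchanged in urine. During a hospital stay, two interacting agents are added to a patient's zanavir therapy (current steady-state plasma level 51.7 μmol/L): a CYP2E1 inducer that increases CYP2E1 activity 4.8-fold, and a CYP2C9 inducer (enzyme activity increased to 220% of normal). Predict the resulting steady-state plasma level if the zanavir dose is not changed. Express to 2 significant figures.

CYP2E1: 0.23 × 4.8 = 1.104
CYP2C9: 0.48 × 2.2 = 1.056
Other: 0.29 (unchanged)
New clearance relative to baseline: 1.104 + 1.056 + 0.29 = 2.45.
Steady-state plasma level ∝ 1/CL: new value = 51.7 / 2.45 = 21 μmol/L.

21 μmol/L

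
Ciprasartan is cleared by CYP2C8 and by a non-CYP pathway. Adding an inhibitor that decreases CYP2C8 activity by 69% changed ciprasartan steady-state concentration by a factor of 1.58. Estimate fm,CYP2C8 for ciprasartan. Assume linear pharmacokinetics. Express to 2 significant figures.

CL'/CL = 1 / 1.58 = 0.6329
0.31·fm + (1 − fm) = 0.6329
fm = (0.6329 − 1) / (0.31 − 1) = 0.53

0.53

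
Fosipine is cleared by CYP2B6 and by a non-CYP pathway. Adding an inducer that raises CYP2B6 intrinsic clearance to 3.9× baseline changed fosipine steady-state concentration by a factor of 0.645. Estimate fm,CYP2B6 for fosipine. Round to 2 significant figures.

Let x = fm,CYP2B6. Because steady-state concentration ∝ 1/CL, relative clearance rose to 1/0.645 = 1.55.
Only the CYP2B6 route changed, so 1.55 = x·3.9 + (1 − x), giving x = 0.19.

0.19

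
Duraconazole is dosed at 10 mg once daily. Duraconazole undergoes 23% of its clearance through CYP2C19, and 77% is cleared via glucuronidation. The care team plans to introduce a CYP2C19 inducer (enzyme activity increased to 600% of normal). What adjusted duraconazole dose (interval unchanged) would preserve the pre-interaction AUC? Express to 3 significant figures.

The CYP2C19 pathway (23% of clearance) rises to 6× activity: 0.23 × 6 = 1.38.
The remaining 77% of clearance is unaffected.
Relative clearance = 1.38 + 0.77 = 2.15.
Css,avg = (dose rate)/CL, so holding Css fixed requires dose ∝ CL: 10 × 2.15 = 21.5 mg.

21.5 mg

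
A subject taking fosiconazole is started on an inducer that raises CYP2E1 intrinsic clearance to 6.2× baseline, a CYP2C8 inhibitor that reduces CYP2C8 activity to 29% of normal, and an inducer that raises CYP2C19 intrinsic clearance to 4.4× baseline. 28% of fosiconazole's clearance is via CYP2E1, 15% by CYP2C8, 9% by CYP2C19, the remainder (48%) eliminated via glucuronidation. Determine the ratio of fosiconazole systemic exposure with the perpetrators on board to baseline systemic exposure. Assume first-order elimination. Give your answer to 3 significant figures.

0.377

The CYP2E1 pathway (28% of clearance) increases to 6.2× activity: 0.28 × 6.2 = 1.736.
The CYP2C8 pathway (15% of clearance) drops to 0.29× activity: 0.15 × 0.29 = 0.0435.
The CYP2C19 pathway (9% of clearance) is boosted to 4.4× activity: 0.09 × 4.4 = 0.396.
The remaining 48% of clearance is unaffected.
CL_new/CL_old = 1.736 + 0.0435 + 0.396 + 0.48 = 2.6555.
Because systemic exposure varies inversely with clearance, the combined effect is 1 / 2.6555 = 0.377.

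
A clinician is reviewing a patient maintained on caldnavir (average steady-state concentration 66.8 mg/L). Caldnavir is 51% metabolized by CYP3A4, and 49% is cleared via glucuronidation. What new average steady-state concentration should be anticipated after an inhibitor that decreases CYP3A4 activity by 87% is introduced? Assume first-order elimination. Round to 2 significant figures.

1.2 × 10² mg/L

CYP3A4: 0.51 × 0.13 = 0.0663
Other: 0.49 (unchanged)
New clearance relative to baseline: 0.0663 + 0.49 = 0.5563.
Average steady-state concentration ∝ 1/CL, so new value = 66.8 / 0.5563 = 1.2 × 10² mg/L.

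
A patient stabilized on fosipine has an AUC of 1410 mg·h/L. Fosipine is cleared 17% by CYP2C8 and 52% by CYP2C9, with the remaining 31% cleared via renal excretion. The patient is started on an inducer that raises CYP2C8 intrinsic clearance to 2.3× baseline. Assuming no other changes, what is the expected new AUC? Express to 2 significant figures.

CYP2C8: 0.17 × 2.3 = 0.391
CYP2C9: 0.52 (unchanged)
Other: 0.31 (unchanged)
New clearance relative to baseline: 0.391 + 0.52 + 0.31 = 1.221.
New AUC = baseline ÷ relative clearance = 1410 / 1.221 = 1.2 × 10³ mg·h/L.

1.2 × 10³ mg·h/L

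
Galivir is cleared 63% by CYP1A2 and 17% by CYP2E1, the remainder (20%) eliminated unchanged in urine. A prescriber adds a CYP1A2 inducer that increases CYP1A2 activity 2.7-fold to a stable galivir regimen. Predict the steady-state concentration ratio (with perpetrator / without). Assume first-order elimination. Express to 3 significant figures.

CYP1A2: 0.63 × 2.7 = 1.701
CYP2E1: 0.17 (unchanged)
Other: 0.2 (unchanged)
New clearance relative to baseline: 1.701 + 0.17 + 0.2 = 2.071.
Steady-state concentration is inversely proportional to clearance, so the fold-change is 1 / 2.071 = 0.483.

0.483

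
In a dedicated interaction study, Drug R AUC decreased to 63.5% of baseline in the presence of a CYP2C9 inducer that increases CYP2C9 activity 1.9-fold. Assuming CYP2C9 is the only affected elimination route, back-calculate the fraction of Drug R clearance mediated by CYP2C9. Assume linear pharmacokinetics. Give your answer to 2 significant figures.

Let x = fm,CYP2C9. Because AUC ∝ 1/CL, relative clearance rose to 1/0.635 = 1.575.
Setting x·1.9 + (1 − x) = 1.575 and solving: x = (1.575 − 1)/(1.9 − 1) = 0.64.

0.64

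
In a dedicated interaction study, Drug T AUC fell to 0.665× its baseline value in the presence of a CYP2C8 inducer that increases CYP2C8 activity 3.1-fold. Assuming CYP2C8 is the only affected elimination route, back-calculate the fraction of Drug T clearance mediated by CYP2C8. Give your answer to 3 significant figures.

0.240

Let fm be the CYP2C8 fraction. New clearance relative to baseline = fm × 3.1 + (1 − fm).
AUC ratio = 1 / (new CL fraction), so new CL fraction = 1 / 0.665 = 1.504.
fm × 3.1 + 1 − fm = 1.504  ⇒  fm × (3.1 − 1) = 0.5038  ⇒  fm = 0.240.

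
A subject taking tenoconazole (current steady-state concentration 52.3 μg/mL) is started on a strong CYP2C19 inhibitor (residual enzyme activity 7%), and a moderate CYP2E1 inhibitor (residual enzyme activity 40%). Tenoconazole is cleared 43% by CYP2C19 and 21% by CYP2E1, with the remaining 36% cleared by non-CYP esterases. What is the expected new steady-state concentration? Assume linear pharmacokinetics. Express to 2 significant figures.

1.1 × 10² μg/mL

CYP2C19: 0.43 × 0.07 = 0.0301
CYP2E1: 0.21 × 0.4 = 0.084
Other: 0.36 (unchanged)
CL_new/CL_old = 0.0301 + 0.084 + 0.36 = 0.4741.
New steady-state concentration = 52.3 / 0.4741 = 1.1 × 10² μg/mL (concentration scales inversely with clearance).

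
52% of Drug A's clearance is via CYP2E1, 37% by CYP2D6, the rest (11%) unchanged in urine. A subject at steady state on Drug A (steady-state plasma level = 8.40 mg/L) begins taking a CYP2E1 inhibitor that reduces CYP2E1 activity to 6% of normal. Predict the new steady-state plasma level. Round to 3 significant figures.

CYP2E1: 0.52 × 0.06 = 0.0312
CYP2D6: 0.37 (unchanged)
Other: 0.11 (unchanged)
New clearance relative to baseline: 0.0312 + 0.37 + 0.11 = 0.5112.
With dosing unchanged, steady-state plasma level scales as 1/CL: 8.40 / 0.5112 = 16.4 mg/L.

16.4 mg/L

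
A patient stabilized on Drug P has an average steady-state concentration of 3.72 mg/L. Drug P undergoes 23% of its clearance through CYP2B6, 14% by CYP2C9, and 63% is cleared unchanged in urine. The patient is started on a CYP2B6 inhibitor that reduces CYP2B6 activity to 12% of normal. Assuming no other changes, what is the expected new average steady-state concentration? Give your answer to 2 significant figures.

4.7 mg/L

The CYP2B6 pathway (23% of clearance) falls to 0.12× activity: 0.23 × 0.12 = 0.0276.
CYP2C9 (14%) and the residual 63% are unaffected.
New clearance relative to baseline: 0.0276 + 0.14 + 0.63 = 0.7976.
Average steady-state concentration ∝ 1/CL, so new value = 3.72 / 0.7976 = 4.7 mg/L.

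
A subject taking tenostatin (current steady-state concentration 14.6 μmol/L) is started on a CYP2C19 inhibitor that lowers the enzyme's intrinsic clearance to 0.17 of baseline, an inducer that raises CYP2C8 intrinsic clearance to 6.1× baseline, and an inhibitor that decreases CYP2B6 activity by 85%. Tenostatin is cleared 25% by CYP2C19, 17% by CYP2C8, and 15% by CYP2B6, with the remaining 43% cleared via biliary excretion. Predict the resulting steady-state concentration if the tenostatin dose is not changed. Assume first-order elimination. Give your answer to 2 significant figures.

The CYP2C19 pathway (25% of clearance) drops to 0.17× activity: 0.25 × 0.17 = 0.0425.
The CYP2C8 pathway (17% of clearance) increases to 6.1× activity: 0.17 × 6.1 = 1.037.
The CYP2B6 pathway (15% of clearance) falls to 0.15× activity: 0.15 × 0.15 = 0.0225.
The remaining 43% of clearance is unaffected.
New clearance relative to baseline: 0.0425 + 1.037 + 0.0225 + 0.43 = 1.532.
Dividing the baseline by the relative clearance: 14.6 / 1.532 = 9.5 μmol/L.

9.5 μmol/L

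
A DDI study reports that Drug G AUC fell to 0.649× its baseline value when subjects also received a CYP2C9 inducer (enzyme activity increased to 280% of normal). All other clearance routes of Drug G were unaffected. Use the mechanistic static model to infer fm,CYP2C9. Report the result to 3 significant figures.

0.300

Let fm be the CYP2C9 fraction. New clearance relative to baseline = fm × 2.8 + (1 − fm).
AUC ratio = 1 / (new CL fraction), so new CL fraction = 1 / 0.649 = 1.541.
fm × 2.8 + 1 − fm = 1.541  ⇒  fm × (2.8 − 1) = 0.5408  ⇒  fm = 0.300.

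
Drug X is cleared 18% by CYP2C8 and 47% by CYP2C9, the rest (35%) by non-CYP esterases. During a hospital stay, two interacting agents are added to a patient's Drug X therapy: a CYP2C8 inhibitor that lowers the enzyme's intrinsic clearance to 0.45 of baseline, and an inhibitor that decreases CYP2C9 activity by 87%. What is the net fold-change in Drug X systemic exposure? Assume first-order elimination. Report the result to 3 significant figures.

CYP2C8: 0.18 × 0.45 = 0.081
CYP2C9: 0.47 × 0.13 = 0.0611
Other: 0.35 (unchanged)
Relative clearance = 0.081 + 0.0611 + 0.35 = 0.4921.
Systemic exposure ∝ 1/CL: fold-change = 1 / 0.4921 = 2.03.

2.03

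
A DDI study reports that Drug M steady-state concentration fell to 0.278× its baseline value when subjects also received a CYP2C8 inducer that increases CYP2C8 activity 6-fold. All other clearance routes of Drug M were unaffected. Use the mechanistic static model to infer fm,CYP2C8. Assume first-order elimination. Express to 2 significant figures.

0.52

Call the CYP2C8 fraction fm. After the interaction, CL_new/CL_old = fm × 6 + (1 − fm).
Steady-state concentration ratio = 1 / (new CL fraction), so new CL fraction = 1 / 0.278 = 3.597.
fm × 6 + 1 − fm = 3.597  ⇒  fm × (6 − 1) = 2.597  ⇒  fm = 0.52.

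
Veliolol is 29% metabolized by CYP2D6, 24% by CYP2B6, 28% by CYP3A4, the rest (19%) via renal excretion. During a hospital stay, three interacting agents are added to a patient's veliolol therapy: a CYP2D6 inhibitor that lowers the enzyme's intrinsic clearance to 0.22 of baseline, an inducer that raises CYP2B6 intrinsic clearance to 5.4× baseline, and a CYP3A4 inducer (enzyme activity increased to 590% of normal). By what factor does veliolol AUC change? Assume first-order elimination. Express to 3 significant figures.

0.312

CYP2D6: 0.29 × 0.22 = 0.0638
CYP2B6: 0.24 × 5.4 = 1.296
CYP3A4: 0.28 × 5.9 = 1.652
Other: 0.19 (unchanged)
New clearance relative to baseline: 0.0638 + 1.296 + 1.652 + 0.19 = 3.2018.
Net AUC ratio = 1 / 3.2018 = 0.312.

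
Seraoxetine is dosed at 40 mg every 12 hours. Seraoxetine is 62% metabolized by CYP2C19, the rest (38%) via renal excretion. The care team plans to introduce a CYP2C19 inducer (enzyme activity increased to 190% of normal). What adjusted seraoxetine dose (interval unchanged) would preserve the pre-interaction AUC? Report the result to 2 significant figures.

The CYP2C19 pathway (62% of clearance) increases to 1.9× activity: 0.62 × 1.9 = 1.178.
The remaining 38% of clearance is unaffected.
Relative clearance = 1.178 + 0.38 = 1.558.
Exposure is unchanged when dose changes in proportion to clearance. New dose = 40 mg × 1.558 = 62 mg.

62 mg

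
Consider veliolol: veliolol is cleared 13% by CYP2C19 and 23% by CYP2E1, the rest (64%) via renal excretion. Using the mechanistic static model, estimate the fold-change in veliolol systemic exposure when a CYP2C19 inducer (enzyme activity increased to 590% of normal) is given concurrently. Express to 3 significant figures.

0.611

CYP2C19: 0.13 × 5.9 = 0.767
CYP2E1: 0.23 (unchanged)
Other: 0.64 (unchanged)
CL_new/CL_old = 0.767 + 0.23 + 0.64 = 1.637.
Since systemic exposure ∝ 1/CL, the ratio is 1 / 1.637 = 0.611.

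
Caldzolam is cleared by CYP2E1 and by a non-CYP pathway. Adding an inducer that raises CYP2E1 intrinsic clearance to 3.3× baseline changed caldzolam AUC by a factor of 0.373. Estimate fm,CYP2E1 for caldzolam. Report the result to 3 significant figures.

0.731

CL'/CL = 1 / 0.373 = 2.681
3.3·fm + (1 − fm) = 2.681
fm = (2.681 − 1) / (3.3 − 1) = 0.731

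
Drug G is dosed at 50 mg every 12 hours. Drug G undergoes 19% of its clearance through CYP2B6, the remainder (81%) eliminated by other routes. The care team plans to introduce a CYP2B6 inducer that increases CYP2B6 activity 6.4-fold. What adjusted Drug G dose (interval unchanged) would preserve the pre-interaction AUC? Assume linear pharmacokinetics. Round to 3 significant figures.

101 mg

The CYP2B6 pathway (19% of clearance) is boosted to 6.4× activity: 0.19 × 6.4 = 1.216.
The remaining 81% of clearance is unaffected.
Relative clearance = 1.216 + 0.81 = 2.026.
Exposure is unchanged when dose changes in proportion to clearance. New dose = 50 mg × 2.026 = 101 mg.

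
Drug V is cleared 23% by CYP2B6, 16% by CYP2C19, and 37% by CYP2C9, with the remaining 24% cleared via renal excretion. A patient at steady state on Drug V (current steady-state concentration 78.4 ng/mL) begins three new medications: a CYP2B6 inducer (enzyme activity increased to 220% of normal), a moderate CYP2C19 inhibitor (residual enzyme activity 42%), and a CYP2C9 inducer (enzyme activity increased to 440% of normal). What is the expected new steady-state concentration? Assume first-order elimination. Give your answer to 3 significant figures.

32.1 ng/mL

CYP2B6: 0.23 × 2.2 = 0.506
CYP2C19: 0.16 × 0.42 = 0.0672
CYP2C9: 0.37 × 4.4 = 1.628
Other: 0.24 (unchanged)
CL_new/CL_old = 0.506 + 0.0672 + 1.628 + 0.24 = 2.4412.
Steady-state concentration ∝ 1/CL: new value = 78.4 / 2.4412 = 32.1 ng/mL.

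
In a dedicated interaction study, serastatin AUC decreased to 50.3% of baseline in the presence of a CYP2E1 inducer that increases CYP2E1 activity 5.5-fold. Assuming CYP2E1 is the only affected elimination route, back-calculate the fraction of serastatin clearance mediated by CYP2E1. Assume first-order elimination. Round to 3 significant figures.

0.220

CL'/CL = 1 / 0.503 = 1.988
5.5·fm + (1 − fm) = 1.988
fm = (1.988 − 1) / (5.5 − 1) = 0.220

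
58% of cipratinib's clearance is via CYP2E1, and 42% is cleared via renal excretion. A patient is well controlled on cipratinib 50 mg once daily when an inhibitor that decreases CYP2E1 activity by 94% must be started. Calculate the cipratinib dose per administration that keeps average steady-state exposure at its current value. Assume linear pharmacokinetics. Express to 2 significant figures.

The CYP2E1 pathway (58% of clearance) falls to 0.06× activity: 0.58 × 0.06 = 0.0348.
The remaining 42% of clearance is unaffected.
CL_new/CL_old = 0.0348 + 0.42 = 0.4548.
To maintain the same steady-state level, dose must scale with clearance: new dose = 50 × 0.4548 = 23 mg.

23 mg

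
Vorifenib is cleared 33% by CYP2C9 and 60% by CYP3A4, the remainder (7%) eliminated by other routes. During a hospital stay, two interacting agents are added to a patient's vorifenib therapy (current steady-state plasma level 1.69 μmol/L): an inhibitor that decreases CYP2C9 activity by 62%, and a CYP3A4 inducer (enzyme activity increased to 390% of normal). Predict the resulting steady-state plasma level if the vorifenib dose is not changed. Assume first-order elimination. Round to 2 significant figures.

The CYP2C9 pathway (33% of clearance) is reduced to 0.38× activity: 0.33 × 0.38 = 0.1254.
The CYP3A4 pathway (60% of clearance) is boosted to 3.9× activity: 0.6 × 3.9 = 2.34.
Non-CYP routes (7%) are unchanged.
CL_new/CL_old = 0.1254 + 2.34 + 0.07 = 2.5354.
Dividing the baseline by the relative clearance: 1.69 / 2.5354 = 0.67 μmol/L.

0.67 μmol/L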